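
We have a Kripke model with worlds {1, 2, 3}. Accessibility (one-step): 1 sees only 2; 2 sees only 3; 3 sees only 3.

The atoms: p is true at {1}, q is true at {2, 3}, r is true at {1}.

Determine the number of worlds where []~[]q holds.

0

1: successors {2}; ~[]q there: 2:F. ✗
2: successors {3}; ~[]q there: 3:F. ✗
3: successors {3}; ~[]q there: 3:F. ✗
Satisfying worlds: ∅.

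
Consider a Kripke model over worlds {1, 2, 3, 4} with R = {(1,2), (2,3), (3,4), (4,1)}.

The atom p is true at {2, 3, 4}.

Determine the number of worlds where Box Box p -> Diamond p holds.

1: Box Box p is T, Diamond p is T. ✓
2: Box Box p is T, Diamond p is T. ✓
3: Box Box p is F, Diamond p is T. ✓
4: Box Box p is T, Diamond p is F. ✗
Satisfying worlds: {1, 2, 3}.

3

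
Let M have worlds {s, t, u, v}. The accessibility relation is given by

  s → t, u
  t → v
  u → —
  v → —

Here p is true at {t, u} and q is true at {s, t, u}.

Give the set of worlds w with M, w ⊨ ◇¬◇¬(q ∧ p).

s: successors {t, u}; ¬◇¬(q ∧ p) there: t:F, u:T. ✓
t: successors {v}; ¬◇¬(q ∧ p) there: v:T. ✓
u: no successors, so ◇¬◇¬(q ∧ p) fails. ✗
v: no successors, so ◇¬◇¬(q ∧ p) fails. ✗

{s, t}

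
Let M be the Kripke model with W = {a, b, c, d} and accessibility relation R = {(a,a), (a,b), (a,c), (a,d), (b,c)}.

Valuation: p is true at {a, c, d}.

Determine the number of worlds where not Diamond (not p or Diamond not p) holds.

a: Diamond (not p or Diamond not p) is T. ✗
b: Diamond (not p or Diamond not p) is F. ✓
c: Diamond (not p or Diamond not p) is F. ✓
d: Diamond (not p or Diamond not p) is F. ✓
Satisfying worlds: {b, c, d}.

3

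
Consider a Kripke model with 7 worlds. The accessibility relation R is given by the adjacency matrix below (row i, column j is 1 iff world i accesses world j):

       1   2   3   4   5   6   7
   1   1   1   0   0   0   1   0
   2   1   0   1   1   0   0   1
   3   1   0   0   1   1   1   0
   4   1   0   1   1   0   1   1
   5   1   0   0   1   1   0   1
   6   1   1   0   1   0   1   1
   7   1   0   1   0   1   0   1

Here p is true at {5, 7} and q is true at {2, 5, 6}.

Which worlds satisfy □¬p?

{1}

1: successors {1, 2, 6}; ¬p there: 1:T, 2:T, 6:T. ✓
2: successors {1, 3, 4, 7}; ¬p there: 1:T, 3:T, 4:T, 7:F. ✗
3: successors {1, 4, 5, 6}; ¬p there: 1:T, 4:T, 5:F, 6:T. ✗
4: successors {1, 3, 4, 6, 7}; ¬p there: 1:T, 3:T, 4:T, 6:T, 7:F. ✗
5: successors {1, 4, 5, 7}; ¬p there: 1:T, 4:T, 5:F, 7:F. ✗
6: successors {1, 2, 4, 6, 7}; ¬p there: 1:T, 2:T, 4:T, 6:T, 7:F. ✗
7: successors {1, 3, 5, 7}; ¬p there: 1:T, 3:T, 5:F, 7:F. ✗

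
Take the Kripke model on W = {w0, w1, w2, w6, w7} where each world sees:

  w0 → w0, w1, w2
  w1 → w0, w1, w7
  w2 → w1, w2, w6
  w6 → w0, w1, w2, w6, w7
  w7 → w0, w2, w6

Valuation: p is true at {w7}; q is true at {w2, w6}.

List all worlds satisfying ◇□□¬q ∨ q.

{w2, w6}

w0: ◇□□¬q is F, q is F. ✗
w1: ◇□□¬q is F, q is F. ✗
w2: ◇□□¬q is F, q is T. ✓
w6: ◇□□¬q is F, q is T. ✓
w7: ◇□□¬q is F, q is F. ✗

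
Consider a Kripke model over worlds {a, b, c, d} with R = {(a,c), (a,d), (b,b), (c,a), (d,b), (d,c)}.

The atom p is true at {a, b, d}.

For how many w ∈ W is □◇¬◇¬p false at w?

a: successors {c, d}; ◇¬◇¬p there: c:F, d:T. ✗
b: successors {b}; ◇¬◇¬p there: b:T. ✓
c: successors {a}; ◇¬◇¬p there: a:T. ✓
d: successors {b, c}; ◇¬◇¬p there: b:T, c:F. ✗
Satisfying worlds: {b, c}.
So □◇¬◇¬p fails at the other 2 worlds.

2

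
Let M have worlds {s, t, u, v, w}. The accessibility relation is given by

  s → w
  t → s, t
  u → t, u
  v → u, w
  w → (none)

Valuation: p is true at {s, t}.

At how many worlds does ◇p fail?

s: successors {w}; p there: w:F. ✗
t: successors {s, t}; p there: s:T, t:T. ✓
u: successors {t, u}; p there: t:T, u:F. ✓
v: successors {u, w}; p there: u:F, w:F. ✗
w: no successors, so ◇p fails. ✗
Satisfying worlds: {t, u}.
So ◇p fails at the other 3 worlds.

3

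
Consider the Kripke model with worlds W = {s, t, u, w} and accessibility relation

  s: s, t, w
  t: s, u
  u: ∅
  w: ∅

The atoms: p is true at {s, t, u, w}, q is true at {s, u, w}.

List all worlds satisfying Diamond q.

s: successors {s, t, w}; q there: s:T, t:F, w:T. ✓
t: successors {s, u}; q there: s:T, u:T. ✓
u: no successors, so Diamond q fails. ✗
w: no successors, so Diamond q fails. ✗

{s, t}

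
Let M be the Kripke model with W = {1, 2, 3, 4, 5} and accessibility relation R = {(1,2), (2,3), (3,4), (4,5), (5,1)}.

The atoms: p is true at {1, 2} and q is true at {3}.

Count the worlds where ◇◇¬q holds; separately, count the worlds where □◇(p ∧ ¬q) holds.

For ◇◇¬q:
1: successors {2}; ◇¬q there: 2:F. ✗
2: successors {3}; ◇¬q there: 3:T. ✓
3: successors {4}; ◇¬q there: 4:T. ✓
4: successors {5}; ◇¬q there: 5:T. ✓
5: successors {1}; ◇¬q there: 1:T. ✓
— 4 worlds.
For □◇(p ∧ ¬q):
1: successors {2}; ◇(p ∧ ¬q) there: 2:F. ✗
2: successors {3}; ◇(p ∧ ¬q) there: 3:F. ✗
3: successors {4}; ◇(p ∧ ¬q) there: 4:F. ✗
4: successors {5}; ◇(p ∧ ¬q) there: 5:T. ✓
5: successors {1}; ◇(p ∧ ¬q) there: 1:T. ✓
— 2 worlds.

4 and 2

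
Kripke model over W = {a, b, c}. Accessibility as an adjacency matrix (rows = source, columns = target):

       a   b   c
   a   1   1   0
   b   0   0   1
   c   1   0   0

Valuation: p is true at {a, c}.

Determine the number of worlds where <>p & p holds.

a: <>p is T, p is T. ✓
b: <>p is T, p is F. ✗
c: <>p is T, p is T. ✓
Satisfying worlds: {a, c}.

2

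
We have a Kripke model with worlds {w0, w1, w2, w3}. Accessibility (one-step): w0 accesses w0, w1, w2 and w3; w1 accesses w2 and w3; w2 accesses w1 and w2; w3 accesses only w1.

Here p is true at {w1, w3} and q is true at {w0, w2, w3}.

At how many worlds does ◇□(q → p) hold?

w0: successors {w0, w1, w2, w3}; □(q → p) there: w0:F, w1:F, w2:F, w3:T. ✓
w1: successors {w2, w3}; □(q → p) there: w2:F, w3:T. ✓
w2: successors {w1, w2}; □(q → p) there: w1:F, w2:F. ✗
w3: successors {w1}; □(q → p) there: w1:F. ✗
Satisfying worlds: {w0, w1}.

2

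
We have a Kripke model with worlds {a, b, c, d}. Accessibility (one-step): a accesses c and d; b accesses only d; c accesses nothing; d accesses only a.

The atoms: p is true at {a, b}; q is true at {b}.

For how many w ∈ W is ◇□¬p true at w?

a: successors {c, d}; □¬p there: c:T, d:F. ✓
b: successors {d}; □¬p there: d:F. ✗
c: no successors, so ◇□¬p fails. ✗
d: successors {a}; □¬p there: a:T. ✓
Satisfying worlds: {a, d}.

2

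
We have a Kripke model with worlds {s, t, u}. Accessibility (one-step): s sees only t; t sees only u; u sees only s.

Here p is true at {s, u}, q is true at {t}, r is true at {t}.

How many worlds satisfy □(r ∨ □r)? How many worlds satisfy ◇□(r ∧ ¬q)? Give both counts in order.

2 and 0

For □(r ∨ □r):
s: successors {t}; r ∨ □r there: t:T. ✓
t: successors {u}; r ∨ □r there: u:F. ✗
u: successors {s}; r ∨ □r there: s:T. ✓
— 2 worlds.
For ◇□(r ∧ ¬q):
s: successors {t}; □(r ∧ ¬q) there: t:F. ✗
t: successors {u}; □(r ∧ ¬q) there: u:F. ✗
u: successors {s}; □(r ∧ ¬q) there: s:F. ✗
— 0 worlds.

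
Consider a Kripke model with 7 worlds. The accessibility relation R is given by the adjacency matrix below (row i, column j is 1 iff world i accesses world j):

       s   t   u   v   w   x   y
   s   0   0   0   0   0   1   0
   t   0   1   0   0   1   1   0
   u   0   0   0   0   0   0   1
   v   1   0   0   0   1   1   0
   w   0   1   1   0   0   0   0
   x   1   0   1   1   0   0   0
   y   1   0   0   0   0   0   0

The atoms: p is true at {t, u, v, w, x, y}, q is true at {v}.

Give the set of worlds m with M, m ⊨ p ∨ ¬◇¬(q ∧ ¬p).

s: p is F, ¬◇¬(q ∧ ¬p) is F. ✗
t: p is T, ¬◇¬(q ∧ ¬p) is F. ✓
u: p is T, ¬◇¬(q ∧ ¬p) is F. ✓
v: p is T, ¬◇¬(q ∧ ¬p) is F. ✓
w: p is T, ¬◇¬(q ∧ ¬p) is F. ✓
x: p is T, ¬◇¬(q ∧ ¬p) is F. ✓
y: p is T, ¬◇¬(q ∧ ¬p) is F. ✓

{t, u, v, w, x, y}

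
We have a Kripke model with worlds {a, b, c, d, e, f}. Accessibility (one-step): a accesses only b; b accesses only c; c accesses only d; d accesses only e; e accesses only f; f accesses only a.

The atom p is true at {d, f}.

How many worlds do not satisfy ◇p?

4

a: successors {b}; p there: b:F. ✗
b: successors {c}; p there: c:F. ✗
c: successors {d}; p there: d:T. ✓
d: successors {e}; p there: e:F. ✗
e: successors {f}; p there: f:T. ✓
f: successors {a}; p there: a:F. ✗
Satisfying worlds: {c, e}.
So ◇p fails at the other 4 worlds.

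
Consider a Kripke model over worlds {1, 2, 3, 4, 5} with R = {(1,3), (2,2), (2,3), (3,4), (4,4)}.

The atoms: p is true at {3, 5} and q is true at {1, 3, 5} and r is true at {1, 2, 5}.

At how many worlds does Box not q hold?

3

1: successors {3}; not q there: 3:F. ✗
2: successors {2, 3}; not q there: 2:T, 3:F. ✗
3: successors {4}; not q there: 4:T. ✓
4: successors {4}; not q there: 4:T. ✓
5: no successors, so Box not q holds vacuously. ✓
Satisfying worlds: {3, 4, 5}.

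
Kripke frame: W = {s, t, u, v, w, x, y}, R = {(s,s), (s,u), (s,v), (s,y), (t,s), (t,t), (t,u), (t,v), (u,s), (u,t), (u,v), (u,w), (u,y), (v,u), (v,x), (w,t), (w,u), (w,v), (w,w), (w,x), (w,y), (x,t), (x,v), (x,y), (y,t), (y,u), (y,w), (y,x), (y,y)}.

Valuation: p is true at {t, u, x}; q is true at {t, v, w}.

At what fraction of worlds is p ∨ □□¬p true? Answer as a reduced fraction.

3/7

s: p is F, □□¬p is F. ✗
t: p is T, □□¬p is F. ✓
u: p is T, □□¬p is F. ✓
v: p is F, □□¬p is F. ✗
w: p is F, □□¬p is F. ✗
x: p is T, □□¬p is F. ✓
y: p is F, □□¬p is F. ✗
That's 3 of 7 worlds, so 3/7.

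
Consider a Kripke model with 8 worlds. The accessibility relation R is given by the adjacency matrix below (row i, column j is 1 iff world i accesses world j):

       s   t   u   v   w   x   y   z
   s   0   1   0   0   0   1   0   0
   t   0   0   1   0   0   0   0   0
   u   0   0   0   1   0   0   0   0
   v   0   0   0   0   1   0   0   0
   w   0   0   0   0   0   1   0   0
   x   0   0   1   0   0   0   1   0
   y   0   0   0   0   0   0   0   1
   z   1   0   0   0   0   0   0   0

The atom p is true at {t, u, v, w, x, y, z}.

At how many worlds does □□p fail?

1

s: successors {t, x}; □p there: t:T, x:T. ✓
t: successors {u}; □p there: u:T. ✓
u: successors {v}; □p there: v:T. ✓
v: successors {w}; □p there: w:T. ✓
w: successors {x}; □p there: x:T. ✓
x: successors {u, y}; □p there: u:T, y:T. ✓
y: successors {z}; □p there: z:F. ✗
z: successors {s}; □p there: s:T. ✓
Satisfying worlds: {s, t, u, v, w, x, z}.
So □□p fails at the other 1 world.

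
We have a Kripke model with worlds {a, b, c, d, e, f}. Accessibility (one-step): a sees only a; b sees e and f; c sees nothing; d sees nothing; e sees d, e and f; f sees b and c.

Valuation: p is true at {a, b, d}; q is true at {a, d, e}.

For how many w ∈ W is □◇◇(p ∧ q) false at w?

a: successors {a}; ◇◇(p ∧ q) there: a:T. ✓
b: successors {e, f}; ◇◇(p ∧ q) there: e:T, f:F. ✗
c: no successors, so □◇◇(p ∧ q) holds vacuously. ✓
d: no successors, so □◇◇(p ∧ q) holds vacuously. ✓
e: successors {d, e, f}; ◇◇(p ∧ q) there: d:F, e:T, f:F. ✗
f: successors {b, c}; ◇◇(p ∧ q) there: b:T, c:F. ✗
Satisfying worlds: {a, c, d}.
So □◇◇(p ∧ q) fails at the other 3 worlds.

3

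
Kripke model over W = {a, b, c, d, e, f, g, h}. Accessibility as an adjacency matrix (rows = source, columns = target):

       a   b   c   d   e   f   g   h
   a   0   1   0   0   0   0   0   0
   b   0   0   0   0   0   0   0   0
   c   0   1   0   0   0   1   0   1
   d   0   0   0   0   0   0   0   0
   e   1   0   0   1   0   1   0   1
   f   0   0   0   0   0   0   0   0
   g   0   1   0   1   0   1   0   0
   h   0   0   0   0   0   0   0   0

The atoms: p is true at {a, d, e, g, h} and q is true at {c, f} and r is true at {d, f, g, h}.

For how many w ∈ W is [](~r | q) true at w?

a: successors {b}; ~r | q there: b:T. ✓
b: no successors, so [](~r | q) holds vacuously. ✓
c: successors {b, f, h}; ~r | q there: b:T, f:T, h:F. ✗
d: no successors, so [](~r | q) holds vacuously. ✓
e: successors {a, d, f, h}; ~r | q there: a:T, d:F, f:T, h:F. ✗
f: no successors, so [](~r | q) holds vacuously. ✓
g: successors {b, d, f}; ~r | q there: b:T, d:F, f:T. ✗
h: no successors, so [](~r | q) holds vacuously. ✓
Satisfying worlds: {a, b, d, f, h}.

5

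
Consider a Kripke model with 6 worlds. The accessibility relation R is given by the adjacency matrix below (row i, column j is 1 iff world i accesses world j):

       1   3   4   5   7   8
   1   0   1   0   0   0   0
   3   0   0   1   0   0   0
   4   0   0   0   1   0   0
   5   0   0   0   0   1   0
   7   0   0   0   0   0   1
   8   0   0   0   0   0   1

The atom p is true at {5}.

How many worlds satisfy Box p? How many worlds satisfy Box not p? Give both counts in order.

1 and 5

For Box p:
1: successors {3}; p there: 3:F. ✗
3: successors {4}; p there: 4:F. ✗
4: successors {5}; p there: 5:T. ✓
5: successors {7}; p there: 7:F. ✗
7: successors {8}; p there: 8:F. ✗
8: successors {8}; p there: 8:F. ✗
— 1 world.
For Box not p:
1: successors {3}; not p there: 3:T. ✓
3: successors {4}; not p there: 4:T. ✓
4: successors {5}; not p there: 5:F. ✗
5: successors {7}; not p there: 7:T. ✓
7: successors {8}; not p there: 8:T. ✓
8: successors {8}; not p there: 8:T. ✓
— 5 worlds.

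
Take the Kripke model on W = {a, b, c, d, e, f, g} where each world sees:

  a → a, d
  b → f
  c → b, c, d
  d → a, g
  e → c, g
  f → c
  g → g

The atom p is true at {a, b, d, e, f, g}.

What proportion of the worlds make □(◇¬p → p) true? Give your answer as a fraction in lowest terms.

4/7

a: successors {a, d}; ◇¬p → p there: a:T, d:T. ✓
b: successors {f}; ◇¬p → p there: f:T. ✓
c: successors {b, c, d}; ◇¬p → p there: b:T, c:F, d:T. ✗
d: successors {a, g}; ◇¬p → p there: a:T, g:T. ✓
e: successors {c, g}; ◇¬p → p there: c:F, g:T. ✗
f: successors {c}; ◇¬p → p there: c:F. ✗
g: successors {g}; ◇¬p → p there: g:T. ✓
That's 4 of 7 worlds, so 4/7.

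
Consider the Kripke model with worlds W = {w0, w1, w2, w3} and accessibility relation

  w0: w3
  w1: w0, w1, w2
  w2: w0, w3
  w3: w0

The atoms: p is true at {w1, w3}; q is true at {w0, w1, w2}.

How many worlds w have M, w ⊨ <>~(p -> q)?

2

w0: successors {w3}; ~(p -> q) there: w3:T. ✓
w1: successors {w0, w1, w2}; ~(p -> q) there: w0:F, w1:F, w2:F. ✗
w2: successors {w0, w3}; ~(p -> q) there: w0:F, w3:T. ✓
w3: successors {w0}; ~(p -> q) there: w0:F. ✗
Satisfying worlds: {w0, w2}.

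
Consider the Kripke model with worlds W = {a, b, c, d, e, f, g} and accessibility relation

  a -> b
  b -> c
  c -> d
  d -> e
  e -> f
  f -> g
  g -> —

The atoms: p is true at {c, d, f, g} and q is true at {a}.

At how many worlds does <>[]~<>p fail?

a: successors {b}; []~<>p there: b:F. ✗
b: successors {c}; []~<>p there: c:T. ✓
c: successors {d}; []~<>p there: d:F. ✗
d: successors {e}; []~<>p there: e:F. ✗
e: successors {f}; []~<>p there: f:T. ✓
f: successors {g}; []~<>p there: g:T. ✓
g: no successors, so <>[]~<>p fails. ✗
Satisfying worlds: {b, e, f}.
So <>[]~<>p fails at the other 4 worlds.

4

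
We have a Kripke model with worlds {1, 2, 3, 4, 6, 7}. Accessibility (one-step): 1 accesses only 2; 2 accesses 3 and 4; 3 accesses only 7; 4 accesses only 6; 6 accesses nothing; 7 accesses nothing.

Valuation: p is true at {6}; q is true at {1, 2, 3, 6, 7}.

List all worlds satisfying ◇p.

{4}

1: successors {2}; p there: 2:F. ✗
2: successors {3, 4}; p there: 3:F, 4:F. ✗
3: successors {7}; p there: 7:F. ✗
4: successors {6}; p there: 6:T. ✓
6: no successors, so ◇p fails. ✗
7: no successors, so ◇p fails. ✗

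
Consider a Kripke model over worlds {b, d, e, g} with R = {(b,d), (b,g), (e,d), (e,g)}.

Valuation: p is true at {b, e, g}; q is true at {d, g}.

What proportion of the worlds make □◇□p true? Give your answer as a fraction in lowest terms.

1/2

b: successors {d, g}; ◇□p there: d:F, g:F. ✗
d: no successors, so □◇□p holds vacuously. ✓
e: successors {d, g}; ◇□p there: d:F, g:F. ✗
g: no successors, so □◇□p holds vacuously. ✓
That's 2 of 4 worlds, so 2/4 = 1/2.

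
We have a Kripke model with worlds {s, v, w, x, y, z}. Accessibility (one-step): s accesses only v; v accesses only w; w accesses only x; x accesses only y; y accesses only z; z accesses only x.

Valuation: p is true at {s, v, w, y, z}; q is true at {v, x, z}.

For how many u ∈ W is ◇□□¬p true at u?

2

s: successors {v}; □□¬p there: v:T. ✓
v: successors {w}; □□¬p there: w:F. ✗
w: successors {x}; □□¬p there: x:F. ✗
x: successors {y}; □□¬p there: y:T. ✓
y: successors {z}; □□¬p there: z:F. ✗
z: successors {x}; □□¬p there: x:F. ✗
Satisfying worlds: {s, x}.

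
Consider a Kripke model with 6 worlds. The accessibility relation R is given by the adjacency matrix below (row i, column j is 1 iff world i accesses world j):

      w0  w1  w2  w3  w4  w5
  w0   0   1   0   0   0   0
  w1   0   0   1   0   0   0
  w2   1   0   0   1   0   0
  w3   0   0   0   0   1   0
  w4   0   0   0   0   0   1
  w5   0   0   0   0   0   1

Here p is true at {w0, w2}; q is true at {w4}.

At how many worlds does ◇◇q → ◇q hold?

5

w0: ◇◇q is F, ◇q is F. ✓
w1: ◇◇q is F, ◇q is F. ✓
w2: ◇◇q is T, ◇q is F. ✗
w3: ◇◇q is F, ◇q is T. ✓
w4: ◇◇q is F, ◇q is F. ✓
w5: ◇◇q is F, ◇q is F. ✓
Satisfying worlds: {w0, w1, w3, w4, w5}.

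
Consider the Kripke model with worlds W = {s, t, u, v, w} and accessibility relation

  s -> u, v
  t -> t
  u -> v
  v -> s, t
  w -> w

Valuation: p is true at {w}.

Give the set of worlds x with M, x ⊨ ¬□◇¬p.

{w}

s: □◇¬p is T. ✗
t: □◇¬p is T. ✗
u: □◇¬p is T. ✗
v: □◇¬p is T. ✗
w: □◇¬p is F. ✓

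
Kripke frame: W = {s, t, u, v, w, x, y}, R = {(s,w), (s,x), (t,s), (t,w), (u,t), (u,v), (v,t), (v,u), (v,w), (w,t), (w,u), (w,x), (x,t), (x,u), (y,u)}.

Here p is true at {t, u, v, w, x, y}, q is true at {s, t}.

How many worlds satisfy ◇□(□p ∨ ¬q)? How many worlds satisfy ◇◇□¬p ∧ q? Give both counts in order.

5 and 0

For ◇□(□p ∨ ¬q):
s: successors {w, x}; □(□p ∨ ¬q) there: w:F, x:F. ✗
t: successors {s, w}; □(□p ∨ ¬q) there: s:T, w:F. ✓
u: successors {t, v}; □(□p ∨ ¬q) there: t:T, v:F. ✓
v: successors {t, u, w}; □(□p ∨ ¬q) there: t:T, u:F, w:F. ✓
w: successors {t, u, x}; □(□p ∨ ¬q) there: t:T, u:F, x:F. ✓
x: successors {t, u}; □(□p ∨ ¬q) there: t:T, u:F. ✓
y: successors {u}; □(□p ∨ ¬q) there: u:F. ✗
— 5 worlds.
For ◇◇□¬p ∧ q:
s: ◇◇□¬p is F, q is T. ✗
t: ◇◇□¬p is F, q is T. ✗
u: ◇◇□¬p is F, q is F. ✗
v: ◇◇□¬p is F, q is F. ✗
w: ◇◇□¬p is F, q is F. ✗
x: ◇◇□¬p is F, q is F. ✗
y: ◇◇□¬p is F, q is F. ✗
— 0 worlds.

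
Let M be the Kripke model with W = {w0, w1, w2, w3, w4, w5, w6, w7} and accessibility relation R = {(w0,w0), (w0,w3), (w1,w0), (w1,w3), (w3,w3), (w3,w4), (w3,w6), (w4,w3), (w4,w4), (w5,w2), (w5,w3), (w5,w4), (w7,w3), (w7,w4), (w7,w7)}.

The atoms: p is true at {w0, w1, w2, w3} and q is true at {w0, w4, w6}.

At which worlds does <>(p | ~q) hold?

w0: successors {w0, w3}; p | ~q there: w0:T, w3:T. ✓
w1: successors {w0, w3}; p | ~q there: w0:T, w3:T. ✓
w2: no successors, so <>(p | ~q) fails. ✗
w3: successors {w3, w4, w6}; p | ~q there: w3:T, w4:F, w6:F. ✓
w4: successors {w3, w4}; p | ~q there: w3:T, w4:F. ✓
w5: successors {w2, w3, w4}; p | ~q there: w2:T, w3:T, w4:F. ✓
w6: no successors, so <>(p | ~q) fails. ✗
w7: successors {w3, w4, w7}; p | ~q there: w3:T, w4:F, w7:T. ✓

{w0, w1, w3, w4, w5, w7}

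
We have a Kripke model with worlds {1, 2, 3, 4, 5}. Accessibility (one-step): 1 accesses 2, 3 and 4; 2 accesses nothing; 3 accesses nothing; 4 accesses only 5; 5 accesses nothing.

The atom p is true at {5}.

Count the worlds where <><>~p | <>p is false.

1: <><>~p is F, <>p is F. ✗
2: <><>~p is F, <>p is F. ✗
3: <><>~p is F, <>p is F. ✗
4: <><>~p is F, <>p is T. ✓
5: <><>~p is F, <>p is F. ✗
Satisfying worlds: {4}.
So <><>~p | <>p fails at the other 4 worlds.

4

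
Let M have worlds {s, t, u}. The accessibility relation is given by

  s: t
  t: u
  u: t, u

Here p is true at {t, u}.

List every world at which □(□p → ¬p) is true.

∅

s: successors {t}; □p → ¬p there: t:F. ✗
t: successors {u}; □p → ¬p there: u:F. ✗
u: successors {t, u}; □p → ¬p there: t:F, u:F. ✗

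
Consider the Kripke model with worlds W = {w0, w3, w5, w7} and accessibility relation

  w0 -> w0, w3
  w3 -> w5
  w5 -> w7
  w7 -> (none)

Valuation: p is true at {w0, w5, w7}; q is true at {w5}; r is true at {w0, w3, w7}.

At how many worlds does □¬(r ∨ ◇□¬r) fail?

w0: successors {w0, w3}; ¬(r ∨ ◇□¬r) there: w0:F, w3:F. ✗
w3: successors {w5}; ¬(r ∨ ◇□¬r) there: w5:F. ✗
w5: successors {w7}; ¬(r ∨ ◇□¬r) there: w7:F. ✗
w7: no successors, so □¬(r ∨ ◇□¬r) holds vacuously. ✓
Satisfying worlds: {w7}.
So □¬(r ∨ ◇□¬r) fails at the other 3 worlds.

3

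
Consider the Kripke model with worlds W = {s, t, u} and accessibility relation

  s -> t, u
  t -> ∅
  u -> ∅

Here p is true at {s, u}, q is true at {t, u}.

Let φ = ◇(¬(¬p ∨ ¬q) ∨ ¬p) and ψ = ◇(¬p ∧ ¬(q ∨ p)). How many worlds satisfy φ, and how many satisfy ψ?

For ◇(¬(¬p ∨ ¬q) ∨ ¬p):
s: successors {t, u}; ¬(¬p ∨ ¬q) ∨ ¬p there: t:T, u:T. ✓
t: no successors, so ◇(¬(¬p ∨ ¬q) ∨ ¬p) fails. ✗
u: no successors, so ◇(¬(¬p ∨ ¬q) ∨ ¬p) fails. ✗
— 1 world.
For ◇(¬p ∧ ¬(q ∨ p)):
s: successors {t, u}; ¬p ∧ ¬(q ∨ p) there: t:F, u:F. ✗
t: no successors, so ◇(¬p ∧ ¬(q ∨ p)) fails. ✗
u: no successors, so ◇(¬p ∧ ¬(q ∨ p)) fails. ✗
— 0 worlds.

1 and 0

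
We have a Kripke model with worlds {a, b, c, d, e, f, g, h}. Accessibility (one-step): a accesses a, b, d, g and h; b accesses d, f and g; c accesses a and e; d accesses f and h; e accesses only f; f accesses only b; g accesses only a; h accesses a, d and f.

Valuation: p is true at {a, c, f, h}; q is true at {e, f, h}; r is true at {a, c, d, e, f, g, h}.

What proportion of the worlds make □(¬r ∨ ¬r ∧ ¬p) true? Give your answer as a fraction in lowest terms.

a: successors {a, b, d, g, h}; ¬r ∨ ¬r ∧ ¬p there: a:F, b:T, d:F, g:F, h:F. ✗
b: successors {d, f, g}; ¬r ∨ ¬r ∧ ¬p there: d:F, f:F, g:F. ✗
c: successors {a, e}; ¬r ∨ ¬r ∧ ¬p there: a:F, e:F. ✗
d: successors {f, h}; ¬r ∨ ¬r ∧ ¬p there: f:F, h:F. ✗
e: successors {f}; ¬r ∨ ¬r ∧ ¬p there: f:F. ✗
f: successors {b}; ¬r ∨ ¬r ∧ ¬p there: b:T. ✓
g: successors {a}; ¬r ∨ ¬r ∧ ¬p there: a:F. ✗
h: successors {a, d, f}; ¬r ∨ ¬r ∧ ¬p there: a:F, d:F, f:F. ✗
That's 1 of 8 worlds, so 1/8.

1/8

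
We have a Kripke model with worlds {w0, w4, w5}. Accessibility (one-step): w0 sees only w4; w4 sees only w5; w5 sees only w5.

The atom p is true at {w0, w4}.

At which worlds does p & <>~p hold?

w0: p is T, <>~p is F. ✗
w4: p is T, <>~p is T. ✓
w5: p is F, <>~p is T. ✗

{w4}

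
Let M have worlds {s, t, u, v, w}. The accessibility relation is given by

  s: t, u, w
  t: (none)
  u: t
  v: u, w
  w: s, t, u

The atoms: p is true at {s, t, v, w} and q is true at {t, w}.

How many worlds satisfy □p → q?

s: □p is F, q is F. ✓
t: □p is T, q is T. ✓
u: □p is T, q is F. ✗
v: □p is F, q is F. ✓
w: □p is F, q is T. ✓
Satisfying worlds: {s, t, v, w}.

4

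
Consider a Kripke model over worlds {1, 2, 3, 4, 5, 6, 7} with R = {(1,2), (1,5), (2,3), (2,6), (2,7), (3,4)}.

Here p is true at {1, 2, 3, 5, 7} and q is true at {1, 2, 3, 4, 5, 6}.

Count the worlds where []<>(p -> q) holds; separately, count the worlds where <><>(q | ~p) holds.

For []<>(p -> q):
1: successors {2, 5}; <>(p -> q) there: 2:T, 5:F. ✗
2: successors {3, 6, 7}; <>(p -> q) there: 3:T, 6:F, 7:F. ✗
3: successors {4}; <>(p -> q) there: 4:F. ✗
4: no successors, so []<>(p -> q) holds vacuously. ✓
5: no successors, so []<>(p -> q) holds vacuously. ✓
6: no successors, so []<>(p -> q) holds vacuously. ✓
7: no successors, so []<>(p -> q) holds vacuously. ✓
— 4 worlds.
For <><>(q | ~p):
1: successors {2, 5}; <>(q | ~p) there: 2:T, 5:F. ✓
2: successors {3, 6, 7}; <>(q | ~p) there: 3:T, 6:F, 7:F. ✓
3: successors {4}; <>(q | ~p) there: 4:F. ✗
4: no successors, so <><>(q | ~p) fails. ✗
5: no successors, so <><>(q | ~p) fails. ✗
6: no successors, so <><>(q | ~p) fails. ✗
7: no successors, so <><>(q | ~p) fails. ✗
— 2 worlds.

4 and 2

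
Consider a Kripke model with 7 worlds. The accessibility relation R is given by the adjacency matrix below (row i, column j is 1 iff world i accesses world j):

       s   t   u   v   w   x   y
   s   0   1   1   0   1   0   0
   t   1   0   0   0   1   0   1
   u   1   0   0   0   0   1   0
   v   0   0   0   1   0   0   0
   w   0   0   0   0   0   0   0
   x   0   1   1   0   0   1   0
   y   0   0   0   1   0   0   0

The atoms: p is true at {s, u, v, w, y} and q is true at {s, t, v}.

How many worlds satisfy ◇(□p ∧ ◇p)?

5

s: successors {t, u, w}; □p ∧ ◇p there: t:T, u:F, w:F. ✓
t: successors {s, w, y}; □p ∧ ◇p there: s:F, w:F, y:T. ✓
u: successors {s, x}; □p ∧ ◇p there: s:F, x:F. ✗
v: successors {v}; □p ∧ ◇p there: v:T. ✓
w: no successors, so ◇(□p ∧ ◇p) fails. ✗
x: successors {t, u, x}; □p ∧ ◇p there: t:T, u:F, x:F. ✓
y: successors {v}; □p ∧ ◇p there: v:T. ✓
Satisfying worlds: {s, t, v, x, y}.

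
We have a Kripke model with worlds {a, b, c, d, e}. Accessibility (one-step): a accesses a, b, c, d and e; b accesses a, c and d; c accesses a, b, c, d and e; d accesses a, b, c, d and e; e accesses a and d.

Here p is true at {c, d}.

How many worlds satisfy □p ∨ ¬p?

3

a: □p is F, ¬p is T. ✓
b: □p is F, ¬p is T. ✓
c: □p is F, ¬p is F. ✗
d: □p is F, ¬p is F. ✗
e: □p is F, ¬p is T. ✓
Satisfying worlds: {a, b, e}.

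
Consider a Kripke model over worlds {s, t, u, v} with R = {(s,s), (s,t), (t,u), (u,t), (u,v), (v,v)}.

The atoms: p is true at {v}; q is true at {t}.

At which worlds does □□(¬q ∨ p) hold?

s: successors {s, t}; □(¬q ∨ p) there: s:F, t:T. ✗
t: successors {u}; □(¬q ∨ p) there: u:F. ✗
u: successors {t, v}; □(¬q ∨ p) there: t:T, v:T. ✓
v: successors {v}; □(¬q ∨ p) there: v:T. ✓

{u, v}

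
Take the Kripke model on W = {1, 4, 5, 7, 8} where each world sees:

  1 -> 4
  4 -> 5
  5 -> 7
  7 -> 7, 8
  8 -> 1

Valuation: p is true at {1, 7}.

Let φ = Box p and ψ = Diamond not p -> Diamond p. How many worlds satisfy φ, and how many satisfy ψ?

2 and 3

For Box p:
1: successors {4}; p there: 4:F. ✗
4: successors {5}; p there: 5:F. ✗
5: successors {7}; p there: 7:T. ✓
7: successors {7, 8}; p there: 7:T, 8:F. ✗
8: successors {1}; p there: 1:T. ✓
— 2 worlds.
For Diamond not p -> Diamond p:
1: Diamond not p is T, Diamond p is F. ✗
4: Diamond not p is T, Diamond p is F. ✗
5: Diamond not p is F, Diamond p is T. ✓
7: Diamond not p is T, Diamond p is T. ✓
8: Diamond not p is F, Diamond p is T. ✓
— 3 worlds.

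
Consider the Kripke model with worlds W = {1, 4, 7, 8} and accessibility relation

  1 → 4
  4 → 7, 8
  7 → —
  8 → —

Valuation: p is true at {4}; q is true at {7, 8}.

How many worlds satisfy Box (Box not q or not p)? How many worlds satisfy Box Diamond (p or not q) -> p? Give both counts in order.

For Box (Box not q or not p):
1: successors {4}; Box not q or not p there: 4:F. ✗
4: successors {7, 8}; Box not q or not p there: 7:T, 8:T. ✓
7: no successors, so Box (Box not q or not p) holds vacuously. ✓
8: no successors, so Box (Box not q or not p) holds vacuously. ✓
— 3 worlds.
For Box Diamond (p or not q) -> p:
1: Box Diamond (p or not q) is F, p is F. ✓
4: Box Diamond (p or not q) is F, p is T. ✓
7: Box Diamond (p or not q) is T, p is F. ✗
8: Box Diamond (p or not q) is T, p is F. ✗
— 2 worlds.

3 and 2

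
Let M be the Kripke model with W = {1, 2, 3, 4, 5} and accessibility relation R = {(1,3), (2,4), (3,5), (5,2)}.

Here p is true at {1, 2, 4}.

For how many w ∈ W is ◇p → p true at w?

1: ◇p is F, p is T. ✓
2: ◇p is T, p is T. ✓
3: ◇p is F, p is F. ✓
4: ◇p is F, p is T. ✓
5: ◇p is T, p is F. ✗
Satisfying worlds: {1, 2, 3, 4}.

4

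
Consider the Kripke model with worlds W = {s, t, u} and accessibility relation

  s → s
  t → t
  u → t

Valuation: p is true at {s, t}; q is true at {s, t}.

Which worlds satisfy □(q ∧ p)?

s: successors {s}; q ∧ p there: s:T. ✓
t: successors {t}; q ∧ p there: t:T. ✓
u: successors {t}; q ∧ p there: t:T. ✓

{s, t, u}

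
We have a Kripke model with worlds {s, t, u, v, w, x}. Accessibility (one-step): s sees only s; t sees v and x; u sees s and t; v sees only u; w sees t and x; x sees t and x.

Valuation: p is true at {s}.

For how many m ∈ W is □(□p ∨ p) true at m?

1

s: successors {s}; □p ∨ p there: s:T. ✓
t: successors {v, x}; □p ∨ p there: v:F, x:F. ✗
u: successors {s, t}; □p ∨ p there: s:T, t:F. ✗
v: successors {u}; □p ∨ p there: u:F. ✗
w: successors {t, x}; □p ∨ p there: t:F, x:F. ✗
x: successors {t, x}; □p ∨ p there: t:F, x:F. ✗
Satisfying worlds: {s}.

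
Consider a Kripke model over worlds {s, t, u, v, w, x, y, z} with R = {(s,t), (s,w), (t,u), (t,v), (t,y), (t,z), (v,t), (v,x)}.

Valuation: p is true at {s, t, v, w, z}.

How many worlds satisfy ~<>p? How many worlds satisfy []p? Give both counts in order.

For ~<>p:
s: <>p is T. ✗
t: <>p is T. ✗
u: <>p is F. ✓
v: <>p is T. ✗
w: <>p is F. ✓
x: <>p is F. ✓
y: <>p is F. ✓
z: <>p is F. ✓
— 5 worlds.
For []p:
s: successors {t, w}; p there: t:T, w:T. ✓
t: successors {u, v, y, z}; p there: u:F, v:T, y:F, z:T. ✗
u: no successors, so []p holds vacuously. ✓
v: successors {t, x}; p there: t:T, x:F. ✗
w: no successors, so []p holds vacuously. ✓
x: no successors, so []p holds vacuously. ✓
y: no successors, so []p holds vacuously. ✓
z: no successors, so []p holds vacuously. ✓
— 6 worlds.

5 and 6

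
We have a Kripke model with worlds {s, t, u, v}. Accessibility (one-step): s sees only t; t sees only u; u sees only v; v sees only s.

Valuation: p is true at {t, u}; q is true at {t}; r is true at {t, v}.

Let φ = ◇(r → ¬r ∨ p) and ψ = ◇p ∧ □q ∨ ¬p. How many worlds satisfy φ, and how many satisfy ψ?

For ◇(r → ¬r ∨ p):
s: successors {t}; r → ¬r ∨ p there: t:T. ✓
t: successors {u}; r → ¬r ∨ p there: u:T. ✓
u: successors {v}; r → ¬r ∨ p there: v:F. ✗
v: successors {s}; r → ¬r ∨ p there: s:T. ✓
— 3 worlds.
For ◇p ∧ □q ∨ ¬p:
s: ◇p ∧ □q is T, ¬p is T. ✓
t: ◇p ∧ □q is F, ¬p is F. ✗
u: ◇p ∧ □q is F, ¬p is F. ✗
v: ◇p ∧ □q is F, ¬p is T. ✓
— 2 worlds.

3 and 2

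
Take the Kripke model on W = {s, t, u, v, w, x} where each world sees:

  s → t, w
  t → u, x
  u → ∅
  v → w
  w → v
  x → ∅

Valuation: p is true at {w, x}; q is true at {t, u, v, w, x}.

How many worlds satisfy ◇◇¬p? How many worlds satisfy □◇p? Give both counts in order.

2 and 3

For ◇◇¬p:
s: successors {t, w}; ◇¬p there: t:T, w:T. ✓
t: successors {u, x}; ◇¬p there: u:F, x:F. ✗
u: no successors, so ◇◇¬p fails. ✗
v: successors {w}; ◇¬p there: w:T. ✓
w: successors {v}; ◇¬p there: v:F. ✗
x: no successors, so ◇◇¬p fails. ✗
— 2 worlds.
For □◇p:
s: successors {t, w}; ◇p there: t:T, w:F. ✗
t: successors {u, x}; ◇p there: u:F, x:F. ✗
u: no successors, so □◇p holds vacuously. ✓
v: successors {w}; ◇p there: w:F. ✗
w: successors {v}; ◇p there: v:T. ✓
x: no successors, so □◇p holds vacuously. ✓
— 3 worlds.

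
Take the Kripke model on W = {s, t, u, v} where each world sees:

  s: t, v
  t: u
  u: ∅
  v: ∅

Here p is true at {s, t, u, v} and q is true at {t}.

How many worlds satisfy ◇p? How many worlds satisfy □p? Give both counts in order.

2 and 4

For ◇p:
s: successors {t, v}; p there: t:T, v:T. ✓
t: successors {u}; p there: u:T. ✓
u: no successors, so ◇p fails. ✗
v: no successors, so ◇p fails. ✗
— 2 worlds.
For □p:
s: successors {t, v}; p there: t:T, v:T. ✓
t: successors {u}; p there: u:T. ✓
u: no successors, so □p holds vacuously. ✓
v: no successors, so □p holds vacuously. ✓
— 4 worlds.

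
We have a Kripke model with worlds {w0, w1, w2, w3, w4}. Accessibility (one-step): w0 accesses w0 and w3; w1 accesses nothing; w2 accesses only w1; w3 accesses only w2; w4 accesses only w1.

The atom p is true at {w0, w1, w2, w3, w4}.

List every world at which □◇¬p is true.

w0: successors {w0, w3}; ◇¬p there: w0:F, w3:F. ✗
w1: no successors, so □◇¬p holds vacuously. ✓
w2: successors {w1}; ◇¬p there: w1:F. ✗
w3: successors {w2}; ◇¬p there: w2:F. ✗
w4: successors {w1}; ◇¬p there: w1:F. ✗

{w1}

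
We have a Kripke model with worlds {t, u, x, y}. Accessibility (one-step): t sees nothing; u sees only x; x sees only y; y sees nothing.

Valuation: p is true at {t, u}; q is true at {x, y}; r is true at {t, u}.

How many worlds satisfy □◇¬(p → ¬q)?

2

t: no successors, so □◇¬(p → ¬q) holds vacuously. ✓
u: successors {x}; ◇¬(p → ¬q) there: x:F. ✗
x: successors {y}; ◇¬(p → ¬q) there: y:F. ✗
y: no successors, so □◇¬(p → ¬q) holds vacuously. ✓
Satisfying worlds: {t, y}.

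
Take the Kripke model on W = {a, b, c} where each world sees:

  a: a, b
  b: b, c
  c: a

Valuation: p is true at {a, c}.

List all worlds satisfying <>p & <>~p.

{a, b}

a: <>p is T, <>~p is T. ✓
b: <>p is T, <>~p is T. ✓
c: <>p is T, <>~p is F. ✗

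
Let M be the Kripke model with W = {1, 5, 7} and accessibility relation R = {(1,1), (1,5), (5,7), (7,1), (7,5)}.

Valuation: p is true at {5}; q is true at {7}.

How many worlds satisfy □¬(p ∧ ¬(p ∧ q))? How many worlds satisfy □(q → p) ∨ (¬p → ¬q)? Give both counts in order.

1 and 3

For □¬(p ∧ ¬(p ∧ q)):
1: successors {1, 5}; ¬(p ∧ ¬(p ∧ q)) there: 1:T, 5:F. ✗
5: successors {7}; ¬(p ∧ ¬(p ∧ q)) there: 7:T. ✓
7: successors {1, 5}; ¬(p ∧ ¬(p ∧ q)) there: 1:T, 5:F. ✗
— 1 world.
For □(q → p) ∨ (¬p → ¬q):
1: □(q → p) is T, ¬p → ¬q is T. ✓
5: □(q → p) is F, ¬p → ¬q is T. ✓
7: □(q → p) is T, ¬p → ¬q is F. ✓
— 3 worlds.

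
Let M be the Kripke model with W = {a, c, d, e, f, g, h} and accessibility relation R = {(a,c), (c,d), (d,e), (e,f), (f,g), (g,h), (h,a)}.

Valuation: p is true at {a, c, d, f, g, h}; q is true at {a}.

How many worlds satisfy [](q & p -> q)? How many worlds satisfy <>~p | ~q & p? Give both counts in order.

For [](q & p -> q):
a: successors {c}; q & p -> q there: c:T. ✓
c: successors {d}; q & p -> q there: d:T. ✓
d: successors {e}; q & p -> q there: e:T. ✓
e: successors {f}; q & p -> q there: f:T. ✓
f: successors {g}; q & p -> q there: g:T. ✓
g: successors {h}; q & p -> q there: h:T. ✓
h: successors {a}; q & p -> q there: a:T. ✓
— 7 worlds.
For <>~p | ~q & p:
a: <>~p is F, ~q & p is F. ✗
c: <>~p is F, ~q & p is T. ✓
d: <>~p is T, ~q & p is T. ✓
e: <>~p is F, ~q & p is F. ✗
f: <>~p is F, ~q & p is T. ✓
g: <>~p is F, ~q & p is T. ✓
h: <>~p is F, ~q & p is T. ✓
— 5 worlds.

7 and 5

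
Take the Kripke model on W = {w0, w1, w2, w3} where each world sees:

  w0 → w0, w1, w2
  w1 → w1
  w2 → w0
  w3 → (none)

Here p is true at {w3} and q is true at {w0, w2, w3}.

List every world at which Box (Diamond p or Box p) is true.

{w3}

w0: successors {w0, w1, w2}; Diamond p or Box p there: w0:F, w1:F, w2:F. ✗
w1: successors {w1}; Diamond p or Box p there: w1:F. ✗
w2: successors {w0}; Diamond p or Box p there: w0:F. ✗
w3: no successors, so Box (Diamond p or Box p) holds vacuously. ✓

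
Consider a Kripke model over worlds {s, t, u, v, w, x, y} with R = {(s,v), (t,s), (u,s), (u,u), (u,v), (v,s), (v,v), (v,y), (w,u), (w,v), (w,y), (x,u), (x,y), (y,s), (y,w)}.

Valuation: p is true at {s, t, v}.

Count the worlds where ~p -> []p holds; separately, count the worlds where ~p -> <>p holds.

For ~p -> []p:
s: ~p is F, []p is T. ✓
t: ~p is F, []p is T. ✓
u: ~p is T, []p is F. ✗
v: ~p is F, []p is F. ✓
w: ~p is T, []p is F. ✗
x: ~p is T, []p is F. ✗
y: ~p is T, []p is F. ✗
— 3 worlds.
For ~p -> <>p:
s: ~p is F, <>p is T. ✓
t: ~p is F, <>p is T. ✓
u: ~p is T, <>p is T. ✓
v: ~p is F, <>p is T. ✓
w: ~p is T, <>p is T. ✓
x: ~p is T, <>p is F. ✗
y: ~p is T, <>p is T. ✓
— 6 worlds.

3 and 6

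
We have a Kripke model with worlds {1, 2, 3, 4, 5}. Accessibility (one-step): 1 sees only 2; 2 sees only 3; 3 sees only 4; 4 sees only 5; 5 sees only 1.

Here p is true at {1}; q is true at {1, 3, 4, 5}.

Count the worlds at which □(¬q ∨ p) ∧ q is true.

1: □(¬q ∨ p) is T, q is T. ✓
2: □(¬q ∨ p) is F, q is F. ✗
3: □(¬q ∨ p) is F, q is T. ✗
4: □(¬q ∨ p) is F, q is T. ✗
5: □(¬q ∨ p) is T, q is T. ✓
Satisfying worlds: {1, 5}.

2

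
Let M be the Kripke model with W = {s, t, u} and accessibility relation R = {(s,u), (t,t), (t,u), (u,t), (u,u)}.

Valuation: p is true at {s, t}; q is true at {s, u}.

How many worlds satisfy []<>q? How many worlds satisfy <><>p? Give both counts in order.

3 and 3

For []<>q:
s: successors {u}; <>q there: u:T. ✓
t: successors {t, u}; <>q there: t:T, u:T. ✓
u: successors {t, u}; <>q there: t:T, u:T. ✓
— 3 worlds.
For <><>p:
s: successors {u}; <>p there: u:T. ✓
t: successors {t, u}; <>p there: t:T, u:T. ✓
u: successors {t, u}; <>p there: t:T, u:T. ✓
— 3 worlds.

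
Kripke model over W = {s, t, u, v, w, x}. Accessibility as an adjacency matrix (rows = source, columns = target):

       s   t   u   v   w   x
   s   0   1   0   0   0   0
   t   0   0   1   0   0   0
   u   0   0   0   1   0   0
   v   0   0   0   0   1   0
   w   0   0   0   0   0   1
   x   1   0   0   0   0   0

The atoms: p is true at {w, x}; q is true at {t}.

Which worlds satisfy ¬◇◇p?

{s, t, w, x}

s: ◇◇p is F. ✓
t: ◇◇p is F. ✓
u: ◇◇p is T. ✗
v: ◇◇p is T. ✗
w: ◇◇p is F. ✓
x: ◇◇p is F. ✓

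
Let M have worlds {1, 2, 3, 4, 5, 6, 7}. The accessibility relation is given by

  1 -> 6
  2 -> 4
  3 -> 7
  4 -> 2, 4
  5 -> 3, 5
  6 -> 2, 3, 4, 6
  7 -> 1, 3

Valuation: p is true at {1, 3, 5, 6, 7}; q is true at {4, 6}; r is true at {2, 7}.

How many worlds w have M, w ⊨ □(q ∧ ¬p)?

1

1: successors {6}; q ∧ ¬p there: 6:F. ✗
2: successors {4}; q ∧ ¬p there: 4:T. ✓
3: successors {7}; q ∧ ¬p there: 7:F. ✗
4: successors {2, 4}; q ∧ ¬p there: 2:F, 4:T. ✗
5: successors {3, 5}; q ∧ ¬p there: 3:F, 5:F. ✗
6: successors {2, 3, 4, 6}; q ∧ ¬p there: 2:F, 3:F, 4:T, 6:F. ✗
7: successors {1, 3}; q ∧ ¬p there: 1:F, 3:F. ✗
Satisfying worlds: {2}.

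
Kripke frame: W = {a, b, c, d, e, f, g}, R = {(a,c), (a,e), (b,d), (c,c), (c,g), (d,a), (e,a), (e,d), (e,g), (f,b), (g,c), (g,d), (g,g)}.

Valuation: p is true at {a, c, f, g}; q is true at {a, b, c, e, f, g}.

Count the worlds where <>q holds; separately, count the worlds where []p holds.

6 and 2

For <>q:
a: successors {c, e}; q there: c:T, e:T. ✓
b: successors {d}; q there: d:F. ✗
c: successors {c, g}; q there: c:T, g:T. ✓
d: successors {a}; q there: a:T. ✓
e: successors {a, d, g}; q there: a:T, d:F, g:T. ✓
f: successors {b}; q there: b:T. ✓
g: successors {c, d, g}; q there: c:T, d:F, g:T. ✓
— 6 worlds.
For []p:
a: successors {c, e}; p there: c:T, e:F. ✗
b: successors {d}; p there: d:F. ✗
c: successors {c, g}; p there: c:T, g:T. ✓
d: successors {a}; p there: a:T. ✓
e: successors {a, d, g}; p there: a:T, d:F, g:T. ✗
f: successors {b}; p there: b:F. ✗
g: successors {c, d, g}; p there: c:T, d:F, g:T. ✗
— 2 worlds.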